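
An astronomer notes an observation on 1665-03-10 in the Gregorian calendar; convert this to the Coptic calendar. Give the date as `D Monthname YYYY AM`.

Julian Day Number of the source date = 2329258.
Converting JDN 2329258 to the Coptic calendar gives 4 Paremhat 1381 AM.

4 Paremhat 1381 AM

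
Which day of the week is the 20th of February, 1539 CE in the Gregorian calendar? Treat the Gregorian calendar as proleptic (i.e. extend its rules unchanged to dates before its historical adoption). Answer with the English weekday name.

Monday

JDN 2283218 mod 7 = 0, and JDN 0 was a Monday, so this is a Monday.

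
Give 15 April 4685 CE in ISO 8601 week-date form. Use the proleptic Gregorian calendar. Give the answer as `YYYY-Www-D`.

4685-W16-3

The weekday is Wednesday (ISO weekday 3).
That Wednesday belongs to ISO week 16 of ISO year 4685.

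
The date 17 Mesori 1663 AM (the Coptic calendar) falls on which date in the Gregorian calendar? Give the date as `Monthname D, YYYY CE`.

Both dates share Julian Day Number 2432421; in the Gregorian calendar that is 23 August 1947 CE.

August 23, 1947 CE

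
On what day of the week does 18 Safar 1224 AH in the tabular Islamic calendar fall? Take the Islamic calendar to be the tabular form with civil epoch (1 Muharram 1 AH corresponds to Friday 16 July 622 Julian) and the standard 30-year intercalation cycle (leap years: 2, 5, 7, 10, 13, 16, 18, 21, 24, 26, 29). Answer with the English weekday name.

Equivalently 4 April 1809 Gregorian, JDN 2381877.
2381877 ≡ 1 (mod 7); counting from Monday = 0 gives Tuesday.

Tuesday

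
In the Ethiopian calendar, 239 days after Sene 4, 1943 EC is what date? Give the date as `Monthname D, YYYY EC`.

Counting 239 days forward from JDN 2433809 reaches JDN 2434048, which is Tir 27, 1944 EC.

Tir 27, 1944 EC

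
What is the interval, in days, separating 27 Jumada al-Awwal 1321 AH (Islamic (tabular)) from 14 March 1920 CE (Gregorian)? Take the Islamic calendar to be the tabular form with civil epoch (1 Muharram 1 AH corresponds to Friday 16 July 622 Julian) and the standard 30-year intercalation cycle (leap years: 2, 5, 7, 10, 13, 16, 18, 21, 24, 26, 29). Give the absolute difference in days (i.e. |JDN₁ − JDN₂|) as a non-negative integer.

First date → JDN 2416348; second date → JDN 2422398.
The interval is |2416348 − 2422398| = 6050 days.

6050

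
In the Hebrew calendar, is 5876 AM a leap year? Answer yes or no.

Hebrew year 5876 is year 5 of its 19-year Metonic cycle; leap years are at positions 3, 6, 8, 11, 14, 17, 19, so it is a common year (12 months).

no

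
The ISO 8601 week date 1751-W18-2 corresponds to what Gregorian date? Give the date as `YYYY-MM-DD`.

1751-05-04

ISO week 1 of 1751 is the week containing the first Thursday of 1751.
Week 18, day 2 (Tuesday) lands on 1751-05-04.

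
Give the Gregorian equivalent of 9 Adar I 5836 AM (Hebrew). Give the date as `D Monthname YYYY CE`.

13 February 2076 CE

Julian Day Number of the source date = 2479347.
Converting JDN 2479347 to the Gregorian calendar gives 13 February 2076 CE.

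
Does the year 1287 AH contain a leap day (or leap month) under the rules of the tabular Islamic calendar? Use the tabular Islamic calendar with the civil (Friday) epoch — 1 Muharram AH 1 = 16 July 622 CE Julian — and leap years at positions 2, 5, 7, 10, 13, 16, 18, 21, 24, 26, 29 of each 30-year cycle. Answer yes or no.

Year 1287 AH is year 27 of its 30-year cycle; leap positions are 2, 5, 7, 10, 13, 16, 18, 21, 24, 26, 29, so it is a common year (354 days).

no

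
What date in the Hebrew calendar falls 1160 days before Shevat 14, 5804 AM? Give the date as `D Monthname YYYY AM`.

The starting date is JDN 2467658; 2467658 − 1160 = 2466498.
JDN 2466498 corresponds to 5 Tevet 5801 AM.

5 Tevet 5801 AM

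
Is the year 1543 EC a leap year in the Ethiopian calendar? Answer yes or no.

yes

1543 mod 4 = 3; in the Ethiopian calendar a year is leap when year mod 4 = 3, so it is a leap year.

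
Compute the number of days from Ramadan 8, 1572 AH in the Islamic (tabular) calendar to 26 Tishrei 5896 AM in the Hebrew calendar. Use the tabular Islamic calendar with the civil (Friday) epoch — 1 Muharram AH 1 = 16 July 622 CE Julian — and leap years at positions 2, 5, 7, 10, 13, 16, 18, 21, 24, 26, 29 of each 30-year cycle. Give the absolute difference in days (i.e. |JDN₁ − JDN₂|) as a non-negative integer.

First date → JDN 2505393; second date → JDN 2501128.
The interval is |2505393 − 2501128| = 4265 days.

4265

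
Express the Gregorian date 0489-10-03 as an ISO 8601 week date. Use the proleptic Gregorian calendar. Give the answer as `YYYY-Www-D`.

The weekday is Monday (ISO weekday 1).
That Monday belongs to ISO week 40 of ISO year 489.

0489-W40-1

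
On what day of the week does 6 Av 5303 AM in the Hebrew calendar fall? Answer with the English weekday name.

Saturday

This is JDN 2284826 (17 July 1543 Gregorian).
JDN 2284826 mod 7 = 5, and JDN 0 was a Monday, so this is a Saturday.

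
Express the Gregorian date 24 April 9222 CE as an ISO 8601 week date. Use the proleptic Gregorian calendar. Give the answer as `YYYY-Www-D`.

9222-W16-7

The weekday is Sunday (ISO weekday 7).
That Sunday belongs to ISO week 16 of ISO year 9222.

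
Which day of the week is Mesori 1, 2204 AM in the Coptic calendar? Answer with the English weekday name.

In the Gregorian calendar this is 10 August 2488 (JDN 2630006).
Since JDN mod 7 = 1 (0 = Monday), the day is Tuesday.

Tuesday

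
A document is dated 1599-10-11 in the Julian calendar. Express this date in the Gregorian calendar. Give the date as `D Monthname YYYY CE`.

At this point the Julian calendar is 10 days behind the Gregorian.
11 October 1599 Julian + 10 days → 21 October 1599 Gregorian.

21 October 1599 CE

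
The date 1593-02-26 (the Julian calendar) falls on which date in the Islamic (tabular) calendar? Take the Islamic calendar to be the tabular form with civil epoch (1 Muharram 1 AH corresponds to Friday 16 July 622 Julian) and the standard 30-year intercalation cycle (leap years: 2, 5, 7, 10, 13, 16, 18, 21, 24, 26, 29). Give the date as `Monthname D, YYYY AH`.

Both dates share Julian Day Number 2302958; in the tabular Islamic calendar that is 4 Jumada al-Thani 1001 AH.

Jumada al-Thani 4, 1001 AH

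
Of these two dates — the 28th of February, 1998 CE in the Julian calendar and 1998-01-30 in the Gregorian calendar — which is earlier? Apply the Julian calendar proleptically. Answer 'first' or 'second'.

Converting both to JDN: 2450886 vs 2450844; the smaller is the second.

second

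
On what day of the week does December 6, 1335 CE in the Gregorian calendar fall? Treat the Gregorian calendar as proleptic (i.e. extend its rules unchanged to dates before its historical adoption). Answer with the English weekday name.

Tuesday

Since JDN mod 7 = 1 (0 = Monday), the day is Tuesday.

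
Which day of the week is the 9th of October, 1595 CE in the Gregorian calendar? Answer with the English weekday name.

Monday

2303903 ≡ 0 (mod 7); counting from Monday = 0 gives Monday.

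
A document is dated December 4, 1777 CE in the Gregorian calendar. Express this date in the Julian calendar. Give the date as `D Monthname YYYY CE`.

23 November 1777 CE

The Julian–Gregorian offset here is 11 days (Julian trailing).
4 December 1777 Gregorian − 11 days → 23 November 1777 Julian.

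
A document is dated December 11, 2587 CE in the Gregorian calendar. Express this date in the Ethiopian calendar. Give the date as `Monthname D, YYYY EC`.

Hidar 27, 2580 EC

Julian Day Number of the source date = 2666287.
Converting JDN 2666287 to the Ethiopian calendar gives 27 Hidar 2580 EC.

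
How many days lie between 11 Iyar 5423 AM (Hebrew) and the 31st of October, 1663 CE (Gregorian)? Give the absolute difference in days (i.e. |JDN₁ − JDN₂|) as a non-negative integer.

166

First date → JDN 2328596; second date → JDN 2328762.
The interval is |2328596 − 2328762| = 166 days.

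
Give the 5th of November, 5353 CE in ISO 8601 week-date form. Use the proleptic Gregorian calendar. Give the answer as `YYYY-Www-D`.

5353-W45-1

The weekday is Monday (ISO weekday 1).
That Monday belongs to ISO week 45 of ISO year 5353.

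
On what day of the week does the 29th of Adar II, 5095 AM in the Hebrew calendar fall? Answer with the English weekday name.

Equivalently 2 April 1335 Gregorian, JDN 2208750.
JDN 2208750 mod 7 = 5, and JDN 0 was a Monday, so this is a Saturday.

Saturday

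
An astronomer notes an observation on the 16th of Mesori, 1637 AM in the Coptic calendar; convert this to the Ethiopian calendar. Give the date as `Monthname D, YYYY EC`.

Julian Day Number of the source date = 2422924.
Converting JDN 2422924 to the Ethiopian calendar gives 16 Nehase 1913 EC.

Nehase 16, 1913 EC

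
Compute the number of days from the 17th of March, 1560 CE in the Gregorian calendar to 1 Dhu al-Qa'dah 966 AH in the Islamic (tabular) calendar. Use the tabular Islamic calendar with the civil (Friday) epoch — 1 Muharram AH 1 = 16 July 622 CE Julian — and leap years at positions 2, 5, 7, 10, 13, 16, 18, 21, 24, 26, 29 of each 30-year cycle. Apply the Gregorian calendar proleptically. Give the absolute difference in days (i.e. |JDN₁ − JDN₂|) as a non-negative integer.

JDN of the first date = 2290914.
JDN of the second date = 2290699.
|2290699 − 2290914| = 215.

215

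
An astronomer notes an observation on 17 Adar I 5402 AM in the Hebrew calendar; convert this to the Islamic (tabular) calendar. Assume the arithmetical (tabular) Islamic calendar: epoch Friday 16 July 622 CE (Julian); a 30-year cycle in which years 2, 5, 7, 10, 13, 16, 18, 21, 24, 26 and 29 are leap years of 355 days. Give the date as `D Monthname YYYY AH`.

Both dates share Julian Day Number 2320836; in the tabular Islamic calendar that is 17 Dhu al-Qa'dah 1051 AH.

17 Dhu al-Qa'dah 1051 AH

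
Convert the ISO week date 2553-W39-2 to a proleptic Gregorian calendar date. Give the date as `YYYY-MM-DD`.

ISO week 1 of 2553 is the week containing the first Thursday of 2553.
Week 39, day 2 (Tuesday) lands on 2553-09-25.

2553-09-25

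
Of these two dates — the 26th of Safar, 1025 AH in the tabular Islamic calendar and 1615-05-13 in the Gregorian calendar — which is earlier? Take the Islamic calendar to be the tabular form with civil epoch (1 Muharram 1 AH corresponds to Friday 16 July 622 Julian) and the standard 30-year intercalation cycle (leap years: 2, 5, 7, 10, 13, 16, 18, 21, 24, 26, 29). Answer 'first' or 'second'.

second

Converting both to JDN: 2311366 vs 2311059; the smaller is the second.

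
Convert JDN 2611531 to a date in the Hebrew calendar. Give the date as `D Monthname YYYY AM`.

The Gregorian equivalent of JDN 2611531 is 10 January 2438.
In the Hebrew calendar that day is 13 Tevet 6198 AM.

13 Tevet 6198 AM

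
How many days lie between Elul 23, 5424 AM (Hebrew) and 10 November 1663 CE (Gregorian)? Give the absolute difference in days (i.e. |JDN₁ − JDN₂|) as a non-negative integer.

308

First date → JDN 2329080; second date → JDN 2328772.
The interval is |2329080 − 2328772| = 308 days.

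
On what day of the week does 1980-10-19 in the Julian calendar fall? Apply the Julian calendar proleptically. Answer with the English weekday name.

Saturday

This is JDN 2444545 (1 November 1980 Gregorian).
2444545 ≡ 5 (mod 7); counting from Monday = 0 gives Saturday.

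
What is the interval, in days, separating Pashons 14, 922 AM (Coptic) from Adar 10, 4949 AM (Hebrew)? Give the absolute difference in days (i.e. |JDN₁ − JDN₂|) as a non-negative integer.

6278

First date → JDN 2161678; second date → JDN 2155400.
The interval is |2161678 − 2155400| = 6278 days.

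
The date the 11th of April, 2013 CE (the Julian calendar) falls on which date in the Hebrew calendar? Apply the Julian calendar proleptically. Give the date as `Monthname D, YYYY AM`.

Julian Day Number of the source date = 2456407.
Converting JDN 2456407 to the Hebrew calendar gives 14 Iyar 5773 AM.

Iyar 14, 5773 AM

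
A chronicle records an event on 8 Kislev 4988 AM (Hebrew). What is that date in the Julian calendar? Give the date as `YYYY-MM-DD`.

Julian Day Number of the source date = 2169542.
Converting JDN 2169542 to the Julian calendar gives 19 November 1227 CE.

1227-11-19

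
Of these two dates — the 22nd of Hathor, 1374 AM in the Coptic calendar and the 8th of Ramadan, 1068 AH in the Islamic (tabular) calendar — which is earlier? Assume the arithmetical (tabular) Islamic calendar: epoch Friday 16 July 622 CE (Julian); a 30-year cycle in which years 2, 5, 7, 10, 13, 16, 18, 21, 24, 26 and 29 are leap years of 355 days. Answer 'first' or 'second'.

first

Converting both to JDN: 2326599 vs 2326792; the smaller is the first.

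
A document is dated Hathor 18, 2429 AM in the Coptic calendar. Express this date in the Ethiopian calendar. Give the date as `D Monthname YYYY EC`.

18 Hidar 2705 EC

Both dates share Julian Day Number 2711934; in the Ethiopian calendar that is 18 Hidar 2705 EC.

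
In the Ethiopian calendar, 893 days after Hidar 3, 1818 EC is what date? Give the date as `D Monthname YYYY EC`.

JDN of Hidar 3, 1818 EC = 2387942.
2387942 + 893 = 2388835.
JDN 2388835 in the Ethiopian calendar is 15 Miyazya 1820 EC.

15 Miyazya 1820 EC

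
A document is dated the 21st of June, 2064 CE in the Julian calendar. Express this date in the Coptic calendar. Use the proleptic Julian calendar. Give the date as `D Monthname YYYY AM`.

27 Paoni 1780 AM

Julian Day Number of the source date = 2475106.
Converting JDN 2475106 to the Coptic calendar gives 27 Paoni 1780 AM.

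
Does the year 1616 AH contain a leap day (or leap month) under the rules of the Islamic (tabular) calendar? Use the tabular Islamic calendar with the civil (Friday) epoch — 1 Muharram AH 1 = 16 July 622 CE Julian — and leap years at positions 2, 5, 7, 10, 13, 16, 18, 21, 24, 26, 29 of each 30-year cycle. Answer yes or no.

Year 1616 AH is year 26 of its 30-year cycle; leap positions are 2, 5, 7, 10, 13, 16, 18, 21, 24, 26, 29, so it is a leap year (355 days).

yes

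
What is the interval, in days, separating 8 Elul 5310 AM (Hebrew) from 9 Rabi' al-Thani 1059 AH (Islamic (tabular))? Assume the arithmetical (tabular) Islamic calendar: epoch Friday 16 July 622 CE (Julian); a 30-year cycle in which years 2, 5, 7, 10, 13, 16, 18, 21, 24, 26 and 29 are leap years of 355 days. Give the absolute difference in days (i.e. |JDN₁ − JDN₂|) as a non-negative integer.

JDN of the first date = 2287427.
JDN of the second date = 2323457.
|2323457 − 2287427| = 36030.

36030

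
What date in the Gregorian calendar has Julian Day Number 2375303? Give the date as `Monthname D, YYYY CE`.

JDN 2451545 is 1 Jan 2000; 2375303 is −76242 days from there.

April 4, 1791 CE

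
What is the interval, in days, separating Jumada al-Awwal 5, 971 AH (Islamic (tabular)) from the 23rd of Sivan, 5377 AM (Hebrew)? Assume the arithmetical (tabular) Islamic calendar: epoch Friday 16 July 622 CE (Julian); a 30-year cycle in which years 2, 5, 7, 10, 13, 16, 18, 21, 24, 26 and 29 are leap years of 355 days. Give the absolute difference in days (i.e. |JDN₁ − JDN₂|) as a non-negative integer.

19536

JDN of the first date = 2292298.
JDN of the second date = 2311834.
|2311834 − 2292298| = 19536.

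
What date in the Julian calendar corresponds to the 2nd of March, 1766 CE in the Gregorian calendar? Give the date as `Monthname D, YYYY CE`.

At this point the Julian calendar is 11 days behind the Gregorian.
2 March 1766 Gregorian − 11 days → 19 February 1766 Julian.

February 19, 1766 CE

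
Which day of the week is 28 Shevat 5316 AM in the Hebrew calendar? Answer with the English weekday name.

In the proleptic Gregorian calendar this is 19 February 1556 (JDN 2289426).
JDN 2289426 mod 7 = 6, and JDN 0 was a Monday, so this is a Sunday.

Sunday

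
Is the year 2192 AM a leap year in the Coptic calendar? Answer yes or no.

2192 mod 4 = 0; in the Coptic calendar a year is leap when year mod 4 = 3, so it is a common year.

no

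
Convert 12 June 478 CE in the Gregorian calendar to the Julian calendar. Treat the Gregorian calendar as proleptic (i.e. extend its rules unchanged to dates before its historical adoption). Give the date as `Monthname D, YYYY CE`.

The Julian–Gregorian offset here is 1 day (Julian trailing).
12 June 478 Gregorian − 1 day → 11 June 478 Julian.

June 11, 478 CE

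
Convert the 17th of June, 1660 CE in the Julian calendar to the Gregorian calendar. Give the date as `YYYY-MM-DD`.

The Julian–Gregorian offset here is 10 days (Julian trailing).
17 June 1660 Julian + 10 days → 27 June 1660 Gregorian.

1660-06-27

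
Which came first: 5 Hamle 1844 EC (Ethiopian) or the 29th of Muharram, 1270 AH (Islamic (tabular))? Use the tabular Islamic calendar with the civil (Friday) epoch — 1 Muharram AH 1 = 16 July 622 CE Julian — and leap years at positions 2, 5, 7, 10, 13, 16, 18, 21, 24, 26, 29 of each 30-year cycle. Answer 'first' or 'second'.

The two dates have Julian Day Numbers 2397681 and 2398159 respectively.
Since 2397681 < 2398159, the first date comes first.

first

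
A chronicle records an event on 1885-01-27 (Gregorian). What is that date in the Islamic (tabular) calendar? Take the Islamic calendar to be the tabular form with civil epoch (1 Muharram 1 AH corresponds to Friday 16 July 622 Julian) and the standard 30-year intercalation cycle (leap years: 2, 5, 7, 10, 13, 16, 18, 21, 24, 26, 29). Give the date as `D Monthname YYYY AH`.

10 Rabi' al-Thani 1302 AH

Julian Day Number of the source date = 2409569.
Converting JDN 2409569 to the tabular Islamic calendar gives 10 Rabi' al-Thani 1302 AH.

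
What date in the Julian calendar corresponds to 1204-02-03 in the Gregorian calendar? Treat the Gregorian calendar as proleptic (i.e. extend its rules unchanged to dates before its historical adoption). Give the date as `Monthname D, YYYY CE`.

January 27, 1204 CE

At this point the Julian calendar is 7 days behind the Gregorian.
3 February 1204 Gregorian − 7 days → 27 January 1204 Julian.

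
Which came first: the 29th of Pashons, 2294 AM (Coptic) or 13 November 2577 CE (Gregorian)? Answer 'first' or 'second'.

second

First date → JDN 2662816; second date → JDN 2662607.
JDN 2662607 < JDN 2662816, so the second date is earlier.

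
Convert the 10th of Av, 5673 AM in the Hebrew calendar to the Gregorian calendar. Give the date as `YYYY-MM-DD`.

Julian Day Number of the source date = 2419993.
Converting JDN 2419993 to the Gregorian calendar gives 13 August 1913 CE.

1913-08-13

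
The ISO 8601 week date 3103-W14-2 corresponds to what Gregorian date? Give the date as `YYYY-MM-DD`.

ISO week 1 of 3103 is the week containing the first Thursday of 3103.
Week 14, day 2 (Tuesday) lands on 3103-03-31.

3103-03-31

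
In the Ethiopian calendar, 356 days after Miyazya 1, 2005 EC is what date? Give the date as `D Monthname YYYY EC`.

22 Megabit 2006 EC

JDN of Miyazya 1, 2005 EC = 2456392.
2456392 + 356 = 2456748.
JDN 2456748 in the Ethiopian calendar is 22 Megabit 2006 EC.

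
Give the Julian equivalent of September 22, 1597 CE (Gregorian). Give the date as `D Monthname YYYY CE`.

At this point the Julian calendar is 10 days behind the Gregorian.
22 September 1597 Gregorian − 10 days → 12 September 1597 Julian.

12 September 1597 CE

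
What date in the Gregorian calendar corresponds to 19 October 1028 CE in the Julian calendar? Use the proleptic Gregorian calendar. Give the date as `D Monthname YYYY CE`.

For dates in this range the Gregorian date is 6 days ahead of the Julian.
19 October 1028 Julian + 6 days → 25 October 1028 Gregorian.

25 October 1028 CE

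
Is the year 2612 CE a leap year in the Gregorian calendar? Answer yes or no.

2612 is divisible by 4 and not by 100, so it is a leap year.

yes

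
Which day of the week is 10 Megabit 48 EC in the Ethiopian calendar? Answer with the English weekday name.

This is JDN 1741577 (4 March 56 Gregorian).
Since JDN mod 7 = 5 (0 = Monday), the day is Saturday.

Saturday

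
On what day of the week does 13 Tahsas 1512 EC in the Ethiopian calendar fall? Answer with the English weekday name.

Equivalently 20 December 1519 Gregorian, JDN 2276216.
2276216 ≡ 5 (mod 7); counting from Monday = 0 gives Saturday.

Saturday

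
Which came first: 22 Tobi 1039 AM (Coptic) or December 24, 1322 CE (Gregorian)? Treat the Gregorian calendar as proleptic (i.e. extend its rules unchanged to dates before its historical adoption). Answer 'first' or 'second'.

second

The two dates have Julian Day Numbers 2204300 and 2204268 respectively.
Since 2204268 < 2204300, the second date comes first.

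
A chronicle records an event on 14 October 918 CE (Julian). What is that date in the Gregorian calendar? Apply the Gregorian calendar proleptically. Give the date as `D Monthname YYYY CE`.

19 October 918 CE

For dates in this range the Gregorian date is 5 days ahead of the Julian.
14 October 918 Julian + 5 days → 19 October 918 Gregorian.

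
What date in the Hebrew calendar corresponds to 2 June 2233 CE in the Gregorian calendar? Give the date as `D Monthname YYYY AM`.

23 Iyar 5993 AM

Julian Day Number of the source date = 2536799.
Converting JDN 2536799 to the Hebrew calendar gives 23 Iyar 5993 AM.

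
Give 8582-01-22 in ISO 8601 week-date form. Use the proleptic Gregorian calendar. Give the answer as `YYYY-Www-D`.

8582-W04-2

The weekday is Tuesday (ISO weekday 2).
That Tuesday belongs to ISO week 4 of ISO year 8582.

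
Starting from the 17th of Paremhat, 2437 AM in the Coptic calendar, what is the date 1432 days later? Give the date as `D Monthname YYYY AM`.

18 Meshir 2441 AM

JDN of the 17th of Paremhat, 2437 AM = 2714975.
2714975 + 1432 = 2716407.
JDN 2716407 in the Coptic calendar is 18 Meshir 2441 AM.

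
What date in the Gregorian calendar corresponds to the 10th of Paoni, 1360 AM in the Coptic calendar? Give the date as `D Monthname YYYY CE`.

Julian Day Number of the source date = 2321684.
Converting JDN 2321684 to the Gregorian calendar gives 14 June 1644 CE.

14 June 1644 CE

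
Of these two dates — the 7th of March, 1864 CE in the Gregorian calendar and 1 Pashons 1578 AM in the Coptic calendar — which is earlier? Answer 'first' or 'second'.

The two dates have Julian Day Numbers 2401938 and 2401269 respectively.
Since 2401269 < 2401938, the second date comes first.

second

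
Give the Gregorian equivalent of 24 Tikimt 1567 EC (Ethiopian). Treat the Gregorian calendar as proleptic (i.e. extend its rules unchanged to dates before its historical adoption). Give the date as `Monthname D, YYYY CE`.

Julian Day Number of the source date = 2296255.
Converting JDN 2296255 to the Gregorian calendar gives 31 October 1574 CE.

October 31, 1574 CE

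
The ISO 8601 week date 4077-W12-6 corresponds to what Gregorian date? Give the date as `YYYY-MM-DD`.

4077-03-27

ISO week 1 of 4077 is the week containing the first Thursday of 4077.
Week 12, day 6 (Saturday) lands on 4077-03-27.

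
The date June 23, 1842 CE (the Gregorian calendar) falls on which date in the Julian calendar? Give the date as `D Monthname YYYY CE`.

The Julian–Gregorian offset here is 12 days (Julian trailing).
23 June 1842 Gregorian − 12 days → 11 June 1842 Julian.

11 June 1842 CE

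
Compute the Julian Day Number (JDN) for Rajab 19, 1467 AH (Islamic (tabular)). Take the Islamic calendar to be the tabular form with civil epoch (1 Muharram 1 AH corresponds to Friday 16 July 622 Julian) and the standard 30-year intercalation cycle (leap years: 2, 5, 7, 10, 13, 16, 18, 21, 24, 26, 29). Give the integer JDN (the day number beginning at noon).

In the Gregorian calendar the same day is 5 June 2045.
JDN 2400001 is 17 November 1858 CE (Gregorian), MJD 0; the target day is +68136 days from there, so JDN = 2468137.

2468137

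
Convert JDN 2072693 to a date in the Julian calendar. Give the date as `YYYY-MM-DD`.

0962-09-22

The proleptic Gregorian equivalent of JDN 2072693 is 27 September 962.
In the Julian calendar that day is 0962-09-22.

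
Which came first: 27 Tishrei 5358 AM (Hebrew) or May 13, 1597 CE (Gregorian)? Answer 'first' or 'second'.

The two dates have Julian Day Numbers 2304634 and 2304485 respectively.
Since 2304485 < 2304634, the second date comes first.

second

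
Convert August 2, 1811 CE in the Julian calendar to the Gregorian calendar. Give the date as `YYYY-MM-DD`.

The Julian–Gregorian offset here is 12 days (Julian trailing).
2 August 1811 Julian + 12 days → 14 August 1811 Gregorian.

1811-08-14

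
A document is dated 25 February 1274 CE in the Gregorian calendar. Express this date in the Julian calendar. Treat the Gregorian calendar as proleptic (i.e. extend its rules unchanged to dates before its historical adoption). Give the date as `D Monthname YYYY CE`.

18 February 1274 CE

At this point the Julian calendar is 7 days behind the Gregorian.
25 February 1274 Gregorian − 7 days → 18 February 1274 Julian.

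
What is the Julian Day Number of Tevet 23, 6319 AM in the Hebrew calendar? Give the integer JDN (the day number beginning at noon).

2655719

In the Gregorian calendar the same day is 4 January 2559.
JDN 2299161 is 15 October 1582 CE (Gregorian); the target day is +356558 days from there, so JDN = 2655719.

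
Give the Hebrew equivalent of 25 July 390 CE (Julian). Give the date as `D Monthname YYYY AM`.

The source date corresponds to 26 July 390 in the proleptic Gregorian calendar (JDN 1863711).
That day falls on 26 Tammuz 4150 AM in the Hebrew calendar.

26 Tammuz 4150 AM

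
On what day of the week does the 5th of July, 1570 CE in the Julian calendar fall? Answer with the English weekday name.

This is JDN 2294686 (15 July 1570 Gregorian).
JDN 2294686 mod 7 = 2, and JDN 0 was a Monday, so this is a Wednesday.

Wednesday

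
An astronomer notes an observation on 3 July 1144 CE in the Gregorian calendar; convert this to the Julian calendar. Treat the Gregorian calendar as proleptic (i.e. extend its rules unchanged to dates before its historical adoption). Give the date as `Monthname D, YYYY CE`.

June 26, 1144 CE

The Julian–Gregorian offset here is 7 days (Julian trailing).
3 July 1144 Gregorian − 7 days → 26 June 1144 Julian.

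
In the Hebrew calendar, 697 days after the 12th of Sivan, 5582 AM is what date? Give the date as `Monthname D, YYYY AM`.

Nisan 30, 5584 AM

JDN of the 12th of Sivan, 5582 AM = 2386683.
2386683 + 697 = 2387380.
JDN 2387380 in the Hebrew calendar is Nisan 30, 5584 AM.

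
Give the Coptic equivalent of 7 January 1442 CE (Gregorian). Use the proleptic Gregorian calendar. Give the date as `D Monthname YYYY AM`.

Both dates share Julian Day Number 2247746; in the Coptic calendar that is 3 Tobi 1158 AM.

3 Tobi 1158 AM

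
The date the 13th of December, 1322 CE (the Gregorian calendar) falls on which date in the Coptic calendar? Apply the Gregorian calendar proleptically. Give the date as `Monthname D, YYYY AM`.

Both dates share Julian Day Number 2204257; in the Coptic calendar that is 9 Koiak 1039 AM.

Koiak 9, 1039 AM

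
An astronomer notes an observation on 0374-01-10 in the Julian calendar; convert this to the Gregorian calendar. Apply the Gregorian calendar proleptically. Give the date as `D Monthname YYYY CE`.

At this point the Julian calendar is 1 day behind the Gregorian.
10 January 374 Julian + 1 day → 11 January 374 Gregorian.

11 January 374 CE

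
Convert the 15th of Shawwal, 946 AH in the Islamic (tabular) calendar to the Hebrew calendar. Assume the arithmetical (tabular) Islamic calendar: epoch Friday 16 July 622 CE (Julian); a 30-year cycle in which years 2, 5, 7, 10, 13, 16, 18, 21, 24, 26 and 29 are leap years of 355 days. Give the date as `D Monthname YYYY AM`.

15 Adar 5300 AM

The source date corresponds to 4 March 1540 in the proleptic Gregorian calendar (JDN 2283596).
That day falls on 15 Adar 5300 AM in the Hebrew calendar.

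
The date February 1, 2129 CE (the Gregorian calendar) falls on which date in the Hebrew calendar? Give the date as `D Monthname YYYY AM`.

11 Shevat 5889 AM

Julian Day Number of the source date = 2498693.
Converting JDN 2498693 to the Hebrew calendar gives 11 Shevat 5889 AM.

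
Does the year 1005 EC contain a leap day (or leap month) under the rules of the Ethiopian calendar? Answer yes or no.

1005 mod 4 = 1; in the Ethiopian calendar a year is leap when year mod 4 = 3, so it is a common year.

no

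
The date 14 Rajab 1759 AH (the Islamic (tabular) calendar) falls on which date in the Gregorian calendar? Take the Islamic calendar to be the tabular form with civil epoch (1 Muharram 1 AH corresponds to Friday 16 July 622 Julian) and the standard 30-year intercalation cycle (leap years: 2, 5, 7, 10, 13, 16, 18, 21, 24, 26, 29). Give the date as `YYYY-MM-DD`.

2328-09-20

Julian Day Number of the source date = 2571607.
Converting JDN 2571607 to the Gregorian calendar gives 20 September 2328 CE.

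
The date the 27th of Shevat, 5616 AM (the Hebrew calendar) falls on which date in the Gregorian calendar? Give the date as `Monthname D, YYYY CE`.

Julian Day Number of the source date = 2398983.
Converting JDN 2398983 to the Gregorian calendar gives 3 February 1856 CE.

February 3, 1856 CE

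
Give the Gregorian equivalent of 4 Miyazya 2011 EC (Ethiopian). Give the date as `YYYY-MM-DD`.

Both dates share Julian Day Number 2458586; in the Gregorian calendar that is 12 April 2019 CE.

2019-04-12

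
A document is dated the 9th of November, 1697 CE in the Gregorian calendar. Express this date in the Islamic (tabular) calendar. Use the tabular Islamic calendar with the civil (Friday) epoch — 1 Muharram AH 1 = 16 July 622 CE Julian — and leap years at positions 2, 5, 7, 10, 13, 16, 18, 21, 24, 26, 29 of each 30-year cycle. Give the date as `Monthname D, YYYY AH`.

Both dates share Julian Day Number 2341190; in the tabular Islamic calendar that is 24 Rabi' al-Thani 1109 AH.

Rabi' al-Thani 24, 1109 AH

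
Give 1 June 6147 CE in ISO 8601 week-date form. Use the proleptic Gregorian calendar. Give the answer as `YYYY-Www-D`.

The weekday is Thursday (ISO weekday 4).
That Thursday belongs to ISO week 22 of ISO year 6147.

6147-W22-4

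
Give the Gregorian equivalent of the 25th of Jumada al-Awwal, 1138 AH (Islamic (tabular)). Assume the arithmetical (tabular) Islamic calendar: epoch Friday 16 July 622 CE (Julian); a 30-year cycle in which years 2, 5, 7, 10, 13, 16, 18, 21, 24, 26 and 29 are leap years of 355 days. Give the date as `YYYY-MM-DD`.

Both dates share Julian Day Number 2351497; in the Gregorian calendar that is 29 January 1726 CE.

1726-01-29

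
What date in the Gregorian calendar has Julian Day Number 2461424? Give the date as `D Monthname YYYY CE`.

Counting from JDN 2299161 = 15 Oct 1582 gives an offset of 162263 days.

18 January 2027 CE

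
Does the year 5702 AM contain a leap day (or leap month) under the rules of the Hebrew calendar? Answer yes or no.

no

Hebrew year 5702 is year 2 of its 19-year Metonic cycle; leap years are at positions 3, 6, 8, 11, 14, 17, 19, so it is a common year (12 months).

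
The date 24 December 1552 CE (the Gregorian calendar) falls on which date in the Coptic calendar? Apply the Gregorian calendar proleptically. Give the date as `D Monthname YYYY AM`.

Both dates share Julian Day Number 2288274; in the Coptic calendar that is 18 Koiak 1269 AM.

18 Koiak 1269 AM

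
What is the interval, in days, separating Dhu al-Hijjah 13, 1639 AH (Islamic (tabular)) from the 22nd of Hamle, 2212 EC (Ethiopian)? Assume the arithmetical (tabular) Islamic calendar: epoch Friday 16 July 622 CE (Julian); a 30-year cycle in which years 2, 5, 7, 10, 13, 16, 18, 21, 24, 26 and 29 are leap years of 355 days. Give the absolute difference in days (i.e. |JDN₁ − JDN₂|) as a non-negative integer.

First date → JDN 2529230; second date → JDN 2532110.
The interval is |2529230 − 2532110| = 2880 days.

2880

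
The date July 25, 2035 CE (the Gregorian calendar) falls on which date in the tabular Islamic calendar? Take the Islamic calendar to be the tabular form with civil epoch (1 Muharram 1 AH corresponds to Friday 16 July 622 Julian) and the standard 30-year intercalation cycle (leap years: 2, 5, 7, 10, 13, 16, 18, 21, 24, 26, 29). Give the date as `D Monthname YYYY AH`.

19 Jumada al-Awwal 1457 AH

Both dates share Julian Day Number 2464534; in the tabular Islamic calendar that is 19 Jumada al-Awwal 1457 AH.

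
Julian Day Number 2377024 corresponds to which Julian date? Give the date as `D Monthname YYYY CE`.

9 December 1795 CE

JDN 2377024 is 20 December 1795 in the Gregorian calendar.
In the Julian calendar that day is 9 December 1795 CE.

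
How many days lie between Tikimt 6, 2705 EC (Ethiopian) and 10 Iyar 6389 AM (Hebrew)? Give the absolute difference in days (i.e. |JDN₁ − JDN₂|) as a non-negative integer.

First date → JDN 2711892; second date → JDN 2681397.
The interval is |2711892 − 2681397| = 30495 days.

30495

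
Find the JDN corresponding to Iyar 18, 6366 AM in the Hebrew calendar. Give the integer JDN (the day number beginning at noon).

In the Gregorian calendar the same day is 18 May 2606.
JDN 2299161 is 15 October 1582 CE (Gregorian); the target day is +373858 days from there, so JDN = 2673019.

2673019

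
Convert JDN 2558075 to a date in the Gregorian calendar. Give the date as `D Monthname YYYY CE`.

Counting from JDN 2299161 = 15 Oct 1582 gives an offset of 258914 days.

2 September 2291 CE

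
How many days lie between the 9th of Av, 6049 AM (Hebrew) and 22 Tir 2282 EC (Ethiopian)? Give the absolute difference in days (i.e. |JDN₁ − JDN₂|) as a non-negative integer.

First date → JDN 2557308; second date → JDN 2557497.
The interval is |2557308 − 2557497| = 189 days.

189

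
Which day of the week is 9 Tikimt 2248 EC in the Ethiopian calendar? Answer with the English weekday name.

Monday

This is JDN 2544976 (22 October 2255 Gregorian).
JDN 2544976 mod 7 = 0, and JDN 0 was a Monday, so this is a Monday.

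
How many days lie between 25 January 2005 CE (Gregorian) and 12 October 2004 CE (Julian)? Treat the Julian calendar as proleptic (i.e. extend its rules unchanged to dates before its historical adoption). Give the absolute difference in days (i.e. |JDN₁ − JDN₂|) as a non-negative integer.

92

First date → JDN 2453396; second date → JDN 2453304.
The interval is |2453396 − 2453304| = 92 days.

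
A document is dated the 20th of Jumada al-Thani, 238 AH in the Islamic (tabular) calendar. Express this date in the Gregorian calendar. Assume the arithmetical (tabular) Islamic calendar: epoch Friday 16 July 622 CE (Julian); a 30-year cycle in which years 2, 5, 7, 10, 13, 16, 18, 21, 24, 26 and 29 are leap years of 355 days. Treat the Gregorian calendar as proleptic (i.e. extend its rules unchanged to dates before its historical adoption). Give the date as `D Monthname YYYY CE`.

Both dates share Julian Day Number 2032592; in the Gregorian calendar that is 11 December 852 CE.

11 December 852 CE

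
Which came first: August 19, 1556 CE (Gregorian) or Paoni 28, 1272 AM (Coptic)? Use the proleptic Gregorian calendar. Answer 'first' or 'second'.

second

First date → JDN 2289608; second date → JDN 2289560.
JDN 2289560 < JDN 2289608, so the second date is earlier.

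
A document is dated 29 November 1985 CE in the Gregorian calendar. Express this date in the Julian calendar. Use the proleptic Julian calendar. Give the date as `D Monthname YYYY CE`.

16 November 1985 CE

The Julian–Gregorian offset here is 13 days (Julian trailing).
29 November 1985 Gregorian − 13 days → 16 November 1985 Julian.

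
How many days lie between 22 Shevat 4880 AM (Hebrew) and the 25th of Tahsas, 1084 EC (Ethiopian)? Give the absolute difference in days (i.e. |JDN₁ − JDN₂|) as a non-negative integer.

First date → JDN 2130161; second date → JDN 2119901.
The interval is |2130161 − 2119901| = 10260 days.

10260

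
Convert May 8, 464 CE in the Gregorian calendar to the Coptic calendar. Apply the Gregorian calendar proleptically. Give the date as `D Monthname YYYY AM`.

Both dates share Julian Day Number 1890661; in the Coptic calendar that is 12 Pashons 180 AM.

12 Pashons 180 AM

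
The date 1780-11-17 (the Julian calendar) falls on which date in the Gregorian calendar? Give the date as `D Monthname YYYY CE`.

28 November 1780 CE

The Julian–Gregorian offset here is 11 days (Julian trailing).
17 November 1780 Julian + 11 days → 28 November 1780 Gregorian.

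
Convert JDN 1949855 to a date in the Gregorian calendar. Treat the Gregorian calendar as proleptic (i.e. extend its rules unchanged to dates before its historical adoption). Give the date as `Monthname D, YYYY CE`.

Counting from JDN 2299161 = 15 Oct 1582 gives an offset of -349306 days.

June 3, 626 CE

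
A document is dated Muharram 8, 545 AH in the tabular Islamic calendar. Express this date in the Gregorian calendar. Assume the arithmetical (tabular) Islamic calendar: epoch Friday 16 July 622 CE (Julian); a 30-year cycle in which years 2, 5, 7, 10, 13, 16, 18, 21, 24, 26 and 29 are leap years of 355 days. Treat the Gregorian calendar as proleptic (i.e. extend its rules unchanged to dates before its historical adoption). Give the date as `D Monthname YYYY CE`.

Julian Day Number of the source date = 2141222.
Converting JDN 2141222 to the Gregorian calendar gives 14 May 1150 CE.

14 May 1150 CE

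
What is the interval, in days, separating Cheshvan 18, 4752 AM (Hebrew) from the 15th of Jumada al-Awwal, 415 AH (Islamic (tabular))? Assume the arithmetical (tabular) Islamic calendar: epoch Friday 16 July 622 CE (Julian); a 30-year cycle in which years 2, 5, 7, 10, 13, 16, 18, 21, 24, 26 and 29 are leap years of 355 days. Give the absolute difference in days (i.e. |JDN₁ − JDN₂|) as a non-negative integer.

11958

First date → JDN 2083322; second date → JDN 2095280.
The interval is |2083322 − 2095280| = 11958 days.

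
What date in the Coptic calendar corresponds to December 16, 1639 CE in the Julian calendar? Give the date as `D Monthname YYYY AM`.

Both dates share Julian Day Number 2320052; in the Coptic calendar that is 19 Koiak 1356 AM.

19 Koiak 1356 AM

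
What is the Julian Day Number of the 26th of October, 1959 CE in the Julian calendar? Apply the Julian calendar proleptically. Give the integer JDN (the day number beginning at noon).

2436881

Equivalently 8 November 1959 (Gregorian).
JDN 2451545 is 1 January 2000 CE (Gregorian); the target day is −14664 days from there, so JDN = 2436881.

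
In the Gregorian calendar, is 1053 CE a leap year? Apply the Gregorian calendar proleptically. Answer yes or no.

1053 is not divisible by 4, so it is a common year.

no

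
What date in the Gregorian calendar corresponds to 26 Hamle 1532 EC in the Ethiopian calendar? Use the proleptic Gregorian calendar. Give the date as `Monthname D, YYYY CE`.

July 30, 1540 CE

Both dates share Julian Day Number 2283744; in the Gregorian calendar that is 30 July 1540 CE.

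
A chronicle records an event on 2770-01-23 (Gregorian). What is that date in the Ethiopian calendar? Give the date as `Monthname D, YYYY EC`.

Julian Day Number of the source date = 2732804.
Converting JDN 2732804 to the Ethiopian calendar gives 9 Tir 2762 EC.

Tir 9, 2762 EC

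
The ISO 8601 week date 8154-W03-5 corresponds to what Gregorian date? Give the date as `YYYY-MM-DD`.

8154-01-18

ISO week 1 of 8154 is the week containing the first Thursday of 8154.
Week 3, day 5 (Friday) lands on 8154-01-18.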